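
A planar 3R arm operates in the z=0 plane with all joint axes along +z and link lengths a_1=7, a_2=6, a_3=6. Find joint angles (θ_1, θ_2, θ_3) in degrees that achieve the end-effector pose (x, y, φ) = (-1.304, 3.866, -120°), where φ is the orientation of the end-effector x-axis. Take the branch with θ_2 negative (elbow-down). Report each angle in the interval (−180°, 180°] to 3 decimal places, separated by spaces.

wrist centre = target − a_3·(cos φ, sin φ) = (1.6960, 9.0622)
cos θ_2 = (84.9990−7²−6²)/(2·7·6) = -0.0000; θ_2 = -90.0007° (elbow-down)
β = atan2(9.0622,1.6960) = 79.3996°; ψ = atan2(-6.0000,6.9999) = -40.6016°
θ_1 = β − ψ = 120.0012°
θ_3 = φ − θ_1 − θ_2 = -150.0005° (wrapped to (-180°,180°])

120.001 -90.001 -150.001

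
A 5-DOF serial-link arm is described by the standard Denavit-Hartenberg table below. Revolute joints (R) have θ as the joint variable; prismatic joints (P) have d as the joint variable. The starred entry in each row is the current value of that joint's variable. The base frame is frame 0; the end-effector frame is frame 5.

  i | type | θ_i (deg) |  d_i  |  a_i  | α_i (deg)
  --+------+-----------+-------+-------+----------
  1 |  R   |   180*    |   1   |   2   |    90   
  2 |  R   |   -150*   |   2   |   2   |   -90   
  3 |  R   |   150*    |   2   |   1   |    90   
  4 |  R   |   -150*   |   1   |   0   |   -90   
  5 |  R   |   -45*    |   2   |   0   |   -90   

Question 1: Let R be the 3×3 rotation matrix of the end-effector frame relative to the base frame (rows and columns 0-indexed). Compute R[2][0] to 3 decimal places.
-0.136

End-effector x-axis (col 0 of R) = (0.9422,-0.3062,-0.1358)
R[2][0] = -0.1358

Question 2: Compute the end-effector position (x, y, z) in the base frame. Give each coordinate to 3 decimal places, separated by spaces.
after link 1: o_1 = (-2.0000, 0.0000, 1.0000)
after link 2: o_2 = (-0.2679, 2.0000, 0.0000)
after link 3: o_3 = (-2.0179, 1.5000, -1.2990)
after link 4: o_4 = (-1.5849, 0.6340, -1.5490)
after link 5: o_5 = (-1.4689, 0.1340, 0.3840)

-1.469 0.134 0.384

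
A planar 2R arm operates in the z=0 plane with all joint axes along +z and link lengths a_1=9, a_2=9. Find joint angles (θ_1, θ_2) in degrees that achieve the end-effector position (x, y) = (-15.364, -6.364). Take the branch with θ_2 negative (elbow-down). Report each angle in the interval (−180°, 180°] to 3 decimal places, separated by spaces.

-135.000 -44.999

cos θ_2 = (276.5530−9²−9²)/(2·9·9) = 0.7071; θ_2 = -44.9992° (elbow-down)
β = atan2(-6.3640,-15.3640) = -157.4999°; ψ = atan2(-6.3639,15.3641) = -22.4996°
θ_1 = β − ψ = -135.0004°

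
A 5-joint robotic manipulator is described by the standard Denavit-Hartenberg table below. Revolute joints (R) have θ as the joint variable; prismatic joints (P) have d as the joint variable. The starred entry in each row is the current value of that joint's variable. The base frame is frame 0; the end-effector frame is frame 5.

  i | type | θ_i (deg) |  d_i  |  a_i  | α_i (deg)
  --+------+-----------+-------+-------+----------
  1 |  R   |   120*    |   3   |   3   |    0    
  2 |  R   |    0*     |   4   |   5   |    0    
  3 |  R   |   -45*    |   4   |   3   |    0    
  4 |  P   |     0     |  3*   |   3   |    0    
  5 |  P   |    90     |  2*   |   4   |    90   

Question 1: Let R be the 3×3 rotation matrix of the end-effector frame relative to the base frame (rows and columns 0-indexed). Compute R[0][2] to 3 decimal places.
End-effector z-axis (col 2 of R) = (0.2588,0.9659,0.0000)
R[0][2] = 0.2588

0.259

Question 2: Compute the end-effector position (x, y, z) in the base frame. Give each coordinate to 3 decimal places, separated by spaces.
-6.311 13.759 16.000

after link 1: o_1 = (-1.5000, 2.5981, 3.0000)
after link 2: o_2 = (-4.0000, 6.9282, 7.0000)
after link 3: o_3 = (-3.2235, 9.8260, 11.0000)
after link 4: o_4 = (-2.4471, 12.7238, 14.0000)
after link 5: o_5 = (-6.3108, 13.7590, 16.0000)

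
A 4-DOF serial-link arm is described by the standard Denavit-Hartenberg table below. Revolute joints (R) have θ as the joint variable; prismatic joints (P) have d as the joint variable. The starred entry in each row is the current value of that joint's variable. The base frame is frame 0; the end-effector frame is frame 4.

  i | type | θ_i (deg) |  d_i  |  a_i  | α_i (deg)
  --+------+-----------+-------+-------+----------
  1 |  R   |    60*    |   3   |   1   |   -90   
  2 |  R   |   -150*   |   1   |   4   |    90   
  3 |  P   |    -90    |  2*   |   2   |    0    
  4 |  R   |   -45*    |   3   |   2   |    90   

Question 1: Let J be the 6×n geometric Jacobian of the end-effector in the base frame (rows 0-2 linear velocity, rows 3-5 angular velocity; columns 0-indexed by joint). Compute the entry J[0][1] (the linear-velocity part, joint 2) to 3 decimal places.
-1.519

axis z_1 = (-0.8660,0.5000,0.0000); lever o_n−o_1 = (-0.2789,-5.3115,-3.0372)
cross product → J_v[:, 1] = (-1.5186,-2.6303,4.7394)
J_ω[:, 1] = z_1
entry J[0][1] = -1.5186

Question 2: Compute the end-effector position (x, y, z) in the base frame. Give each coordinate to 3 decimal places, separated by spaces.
after link 1: o_1 = (0.5000, 0.8660, 3.0000)
after link 2: o_2 = (-2.0981, -1.6340, 5.0000)
after link 3: o_3 = (-0.8660, -3.5000, 3.2679)
after link 4: o_4 = (0.2211, -4.4455, -0.0372)

0.221 -4.445 -0.037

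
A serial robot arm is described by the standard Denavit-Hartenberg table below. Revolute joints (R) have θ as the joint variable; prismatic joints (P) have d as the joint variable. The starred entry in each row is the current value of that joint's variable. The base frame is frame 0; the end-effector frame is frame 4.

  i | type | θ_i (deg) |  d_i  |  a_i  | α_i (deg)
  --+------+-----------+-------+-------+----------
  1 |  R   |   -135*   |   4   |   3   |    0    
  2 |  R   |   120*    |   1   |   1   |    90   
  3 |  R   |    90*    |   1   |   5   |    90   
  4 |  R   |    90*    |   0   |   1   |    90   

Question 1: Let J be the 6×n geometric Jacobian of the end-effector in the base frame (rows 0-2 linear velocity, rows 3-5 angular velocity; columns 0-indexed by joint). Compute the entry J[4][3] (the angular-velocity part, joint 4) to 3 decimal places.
axis z_3 = (0.9659,-0.2588,-0.0000); lever o_n−o_3 = (-0.2588,-0.9659,0.0000)
cross product → J_v[:, 3] = (-0.0000,0.0000,-1.0000)
J_ω[:, 3] = z_3
entry J[4][3] = -0.2588

-0.259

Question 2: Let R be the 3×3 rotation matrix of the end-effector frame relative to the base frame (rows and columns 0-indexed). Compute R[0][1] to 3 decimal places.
0.966

End-effector y-axis (col 1 of R) = (0.9659,-0.2588,-0.0000)
R[0][1] = 0.9659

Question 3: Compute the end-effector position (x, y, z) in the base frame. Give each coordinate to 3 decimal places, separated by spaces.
-1.673 -4.312 10.000

after link 1: o_1 = (-2.1213, -2.1213, 4.0000)
after link 2: o_2 = (-1.1554, -2.3801, 5.0000)
after link 3: o_3 = (-1.4142, -3.3461, 10.0000)
after link 4: o_4 = (-1.6730, -4.3120, 10.0000)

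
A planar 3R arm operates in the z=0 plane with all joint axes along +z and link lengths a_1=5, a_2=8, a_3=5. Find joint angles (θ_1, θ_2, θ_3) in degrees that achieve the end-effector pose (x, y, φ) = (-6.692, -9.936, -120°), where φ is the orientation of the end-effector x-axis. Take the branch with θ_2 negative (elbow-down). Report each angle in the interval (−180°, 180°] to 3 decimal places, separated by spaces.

wrist centre = target − a_3·(cos φ, sin φ) = (-4.1920, -5.6059)
cos θ_2 = (48.9987−5²−8²)/(2·5·8) = -0.5000; θ_2 = -120.0011° (elbow-down)
β = atan2(-5.6059,-4.1920) = -126.7887°; ψ = atan2(-6.9281,0.9999) = -81.7878°
θ_1 = β − ψ = -45.0009°
θ_3 = φ − θ_1 − θ_2 = 45.0020° (wrapped to (-180°,180°])

-45.001 -120.001 45.002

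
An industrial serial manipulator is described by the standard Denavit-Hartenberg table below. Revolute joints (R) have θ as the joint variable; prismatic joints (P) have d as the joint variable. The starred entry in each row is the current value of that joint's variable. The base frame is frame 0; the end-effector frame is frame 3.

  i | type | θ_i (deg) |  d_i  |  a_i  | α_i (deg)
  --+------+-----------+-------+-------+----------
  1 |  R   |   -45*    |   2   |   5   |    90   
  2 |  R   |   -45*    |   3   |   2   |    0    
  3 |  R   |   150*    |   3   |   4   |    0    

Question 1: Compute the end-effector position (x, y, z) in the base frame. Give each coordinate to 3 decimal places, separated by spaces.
-0.439 -8.046 4.449

after link 1: o_1 = (3.5355, -3.5355, 2.0000)
after link 2: o_2 = (2.4142, -6.6569, 0.5858)
after link 3: o_3 = (-0.4392, -8.0461, 4.4495)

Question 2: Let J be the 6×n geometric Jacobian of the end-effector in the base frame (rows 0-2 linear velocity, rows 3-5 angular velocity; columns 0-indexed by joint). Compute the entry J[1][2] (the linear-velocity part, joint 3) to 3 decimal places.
2.732

axis z_2 = (-0.7071,-0.7071,0.0000); lever o_n−o_2 = (-2.8534,-1.3893,3.8637)
cross product → J_v[:, 2] = (-2.7321,2.7321,-1.0353)
J_ω[:, 2] = z_2
entry J[1][2] = 2.7321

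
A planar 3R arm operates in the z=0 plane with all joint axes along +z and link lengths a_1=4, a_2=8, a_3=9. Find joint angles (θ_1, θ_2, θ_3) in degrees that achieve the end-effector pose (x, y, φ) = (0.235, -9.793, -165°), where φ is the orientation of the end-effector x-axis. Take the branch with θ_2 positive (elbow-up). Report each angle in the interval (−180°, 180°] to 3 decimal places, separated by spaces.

wrist centre = target − a_3·(cos φ, sin φ) = (8.9283, -7.4636)
cos θ_2 = (135.4209−4²−8²)/(2·4·8) = 0.8660; θ_2 = 30.0085° (elbow-up)
β = atan2(-7.4636,8.9283) = -39.8939°; ψ = atan2(4.0010,10.9276) = 20.1097°
θ_1 = β − ψ = -60.0036°
θ_3 = φ − θ_1 − θ_2 = -135.0049° (wrapped to (-180°,180°])

-60.004 30.009 -135.005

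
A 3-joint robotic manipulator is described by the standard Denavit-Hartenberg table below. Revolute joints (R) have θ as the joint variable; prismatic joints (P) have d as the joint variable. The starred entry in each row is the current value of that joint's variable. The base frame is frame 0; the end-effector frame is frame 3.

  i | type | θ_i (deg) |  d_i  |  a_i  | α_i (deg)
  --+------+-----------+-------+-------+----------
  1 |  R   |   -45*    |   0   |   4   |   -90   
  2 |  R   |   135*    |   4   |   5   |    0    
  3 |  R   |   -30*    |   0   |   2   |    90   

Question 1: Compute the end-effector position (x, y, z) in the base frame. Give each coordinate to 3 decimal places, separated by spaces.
2.791 2.866 -5.467

after link 1: o_1 = (2.8284, -2.8284, 0.0000)
after link 2: o_2 = (3.1569, 2.5000, -3.5355)
after link 3: o_3 = (2.7908, 2.8660, -5.4674)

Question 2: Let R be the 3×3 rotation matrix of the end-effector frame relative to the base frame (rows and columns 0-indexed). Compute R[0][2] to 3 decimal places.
0.683

End-effector z-axis (col 2 of R) = (0.6830,-0.6830,-0.2588)
R[0][2] = 0.6830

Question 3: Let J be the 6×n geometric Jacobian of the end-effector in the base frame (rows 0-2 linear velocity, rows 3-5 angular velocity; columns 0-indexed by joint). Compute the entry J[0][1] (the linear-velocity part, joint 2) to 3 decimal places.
-3.866

axis z_1 = (0.7071,0.7071,0.0000); lever o_n−o_1 = (-0.0376,5.6945,-5.4674)
cross product → J_v[:, 1] = (-3.8660,3.8660,4.0532)
J_ω[:, 1] = z_1
entry J[0][1] = -3.8660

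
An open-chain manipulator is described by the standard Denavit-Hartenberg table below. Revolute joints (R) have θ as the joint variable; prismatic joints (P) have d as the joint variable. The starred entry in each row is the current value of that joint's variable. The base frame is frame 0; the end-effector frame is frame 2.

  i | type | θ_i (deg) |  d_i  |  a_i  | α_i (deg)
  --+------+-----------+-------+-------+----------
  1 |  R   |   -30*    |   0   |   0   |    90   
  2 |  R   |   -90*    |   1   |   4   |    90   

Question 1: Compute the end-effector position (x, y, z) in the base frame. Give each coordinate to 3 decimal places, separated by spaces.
after link 1: o_1 = (0.0000, 0.0000, 0.0000)
after link 2: o_2 = (-0.5000, -0.8660, -4.0000)

-0.500 -0.866 -4.000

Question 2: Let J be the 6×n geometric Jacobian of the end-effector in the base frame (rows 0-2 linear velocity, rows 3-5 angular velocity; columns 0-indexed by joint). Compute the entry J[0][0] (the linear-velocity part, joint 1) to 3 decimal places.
0.866

axis z_0 = ẑ; lever o_n−o_0 = (-0.5000,-0.8660,-4.0000)
cross product → J_v[:, 0] = (0.8660,-0.5000,0.0000)
J_ω[:, 0] = z_0
entry J[0][0] = 0.8660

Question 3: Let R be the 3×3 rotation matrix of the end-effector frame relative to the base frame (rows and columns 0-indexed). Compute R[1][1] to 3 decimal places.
-0.866

End-effector y-axis (col 1 of R) = (-0.5000,-0.8660,0.0000)
R[1][1] = -0.8660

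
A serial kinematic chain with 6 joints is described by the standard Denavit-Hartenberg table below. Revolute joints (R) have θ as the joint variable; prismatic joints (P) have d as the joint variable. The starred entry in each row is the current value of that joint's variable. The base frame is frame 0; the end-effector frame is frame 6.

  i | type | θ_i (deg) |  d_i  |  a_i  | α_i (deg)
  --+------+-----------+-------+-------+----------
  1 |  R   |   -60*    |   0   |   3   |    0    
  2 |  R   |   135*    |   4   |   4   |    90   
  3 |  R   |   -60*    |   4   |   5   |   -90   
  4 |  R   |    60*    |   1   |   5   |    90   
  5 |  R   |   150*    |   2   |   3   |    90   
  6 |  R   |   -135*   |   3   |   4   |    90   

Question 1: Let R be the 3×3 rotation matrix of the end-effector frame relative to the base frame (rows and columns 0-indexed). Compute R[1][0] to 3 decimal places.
-0.215

End-effector x-axis (col 0 of R) = (-0.9726,-0.2149,0.0884)
R[1][0] = -0.2149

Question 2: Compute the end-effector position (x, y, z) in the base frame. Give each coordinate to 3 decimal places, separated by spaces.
after link 1: o_1 = (1.5000, -2.5981, 0.0000)
after link 2: o_2 = (2.5353, 1.2656, 4.0000)
after link 3: o_3 = (7.0460, 2.6452, -0.3301)
after link 4: o_4 = (3.4111, 5.8098, -1.9952)
after link 5: o_5 = (6.9426, 6.4326, -1.6202)
after link 6: o_6 = (2.4767, 8.4449, -0.6171)

2.477 8.445 -0.617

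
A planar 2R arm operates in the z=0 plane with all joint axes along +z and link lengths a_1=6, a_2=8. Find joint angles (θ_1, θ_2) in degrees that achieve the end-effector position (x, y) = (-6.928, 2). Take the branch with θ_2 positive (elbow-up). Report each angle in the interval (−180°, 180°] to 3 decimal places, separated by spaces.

89.998 120.002

cos θ_2 = (51.9972−6²−8²)/(2·6·8) = -0.5000; θ_2 = 120.0019° (elbow-up)
β = atan2(2.0000,-6.9280) = 163.8974°; ψ = atan2(6.9281,1.9998) = 73.8994°
θ_1 = β − ψ = 89.9981°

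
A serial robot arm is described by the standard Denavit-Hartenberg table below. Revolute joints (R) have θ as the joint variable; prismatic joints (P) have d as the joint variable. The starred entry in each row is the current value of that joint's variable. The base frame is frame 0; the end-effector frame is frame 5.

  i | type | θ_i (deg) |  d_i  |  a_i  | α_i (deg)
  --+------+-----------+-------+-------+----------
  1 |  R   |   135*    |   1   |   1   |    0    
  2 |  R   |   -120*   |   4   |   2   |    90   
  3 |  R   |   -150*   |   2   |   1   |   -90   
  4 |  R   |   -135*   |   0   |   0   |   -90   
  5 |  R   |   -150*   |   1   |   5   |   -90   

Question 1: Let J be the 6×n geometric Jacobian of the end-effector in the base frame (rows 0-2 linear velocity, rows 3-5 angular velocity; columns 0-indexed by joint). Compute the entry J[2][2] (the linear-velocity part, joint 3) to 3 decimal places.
axis z_2 = (0.2588,-0.9659,0.0000); lever o_n−o_2 = (-2.8737,-0.4027,-4.5495)
cross product → J_v[:, 2] = (4.3945,1.1775,-2.8800)
J_ω[:, 2] = z_2
entry J[2][2] = -2.8800

-2.880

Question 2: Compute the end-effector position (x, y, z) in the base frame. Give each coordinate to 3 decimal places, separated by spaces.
-1.649 0.822 0.450

after link 1: o_1 = (-0.7071, 0.7071, 1.0000)
after link 2: o_2 = (1.2247, 1.2247, 5.0000)
after link 3: o_3 = (0.9059, -0.9313, 4.5000)
after link 4: o_4 = (0.9059, -0.9313, 4.5000)
after link 5: o_5 = (-1.6490, 0.8220, 0.4505)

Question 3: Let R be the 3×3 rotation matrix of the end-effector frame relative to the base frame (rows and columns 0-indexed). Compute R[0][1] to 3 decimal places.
0.408

End-effector y-axis (col 1 of R) = (0.4085,0.8415,0.3536)
R[0][1] = 0.4085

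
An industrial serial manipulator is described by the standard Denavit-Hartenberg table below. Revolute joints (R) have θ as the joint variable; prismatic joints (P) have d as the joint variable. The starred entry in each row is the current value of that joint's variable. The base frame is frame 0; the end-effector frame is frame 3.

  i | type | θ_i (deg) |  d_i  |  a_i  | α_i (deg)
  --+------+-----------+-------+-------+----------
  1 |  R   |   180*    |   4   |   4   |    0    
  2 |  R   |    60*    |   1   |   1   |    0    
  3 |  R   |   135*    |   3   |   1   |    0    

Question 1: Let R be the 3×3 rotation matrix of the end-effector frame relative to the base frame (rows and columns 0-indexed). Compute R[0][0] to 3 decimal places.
End-effector x-axis (col 0 of R) = (0.9659,0.2588,0.0000)
R[0][0] = 0.9659

0.966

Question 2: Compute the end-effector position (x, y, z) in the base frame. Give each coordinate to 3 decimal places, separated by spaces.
after link 1: o_1 = (-4.0000, 0.0000, 4.0000)
after link 2: o_2 = (-4.5000, -0.8660, 5.0000)
after link 3: o_3 = (-3.5341, -0.6072, 8.0000)

-3.534 -0.607 8.000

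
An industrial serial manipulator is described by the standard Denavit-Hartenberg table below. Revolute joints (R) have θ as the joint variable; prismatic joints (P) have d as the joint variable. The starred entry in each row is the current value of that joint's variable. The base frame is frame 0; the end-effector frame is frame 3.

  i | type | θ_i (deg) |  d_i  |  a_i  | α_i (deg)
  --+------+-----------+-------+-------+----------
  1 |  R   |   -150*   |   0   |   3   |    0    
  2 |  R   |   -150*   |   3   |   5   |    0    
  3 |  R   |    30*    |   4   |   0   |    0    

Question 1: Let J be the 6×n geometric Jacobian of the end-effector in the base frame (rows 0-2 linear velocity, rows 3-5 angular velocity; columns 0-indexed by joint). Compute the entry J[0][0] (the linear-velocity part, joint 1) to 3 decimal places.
-2.830

axis z_0 = ẑ; lever o_n−o_0 = (-0.0981,2.8301,7.0000)
cross product → J_v[:, 0] = (-2.8301,-0.0981,0.0000)
J_ω[:, 0] = z_0
entry J[0][0] = -2.8301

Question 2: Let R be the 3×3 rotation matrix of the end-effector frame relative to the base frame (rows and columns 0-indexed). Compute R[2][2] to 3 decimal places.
1.000

End-effector z-axis (col 2 of R) = (0.0000,0.0000,1.0000)
R[2][2] = 1.0000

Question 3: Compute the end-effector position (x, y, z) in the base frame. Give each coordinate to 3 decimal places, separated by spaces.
-0.098 2.830 7.000

after link 1: o_1 = (-2.5981, -1.5000, 0.0000)
after link 2: o_2 = (-0.0981, 2.8301, 3.0000)
after link 3: o_3 = (-0.0981, 2.8301, 7.0000)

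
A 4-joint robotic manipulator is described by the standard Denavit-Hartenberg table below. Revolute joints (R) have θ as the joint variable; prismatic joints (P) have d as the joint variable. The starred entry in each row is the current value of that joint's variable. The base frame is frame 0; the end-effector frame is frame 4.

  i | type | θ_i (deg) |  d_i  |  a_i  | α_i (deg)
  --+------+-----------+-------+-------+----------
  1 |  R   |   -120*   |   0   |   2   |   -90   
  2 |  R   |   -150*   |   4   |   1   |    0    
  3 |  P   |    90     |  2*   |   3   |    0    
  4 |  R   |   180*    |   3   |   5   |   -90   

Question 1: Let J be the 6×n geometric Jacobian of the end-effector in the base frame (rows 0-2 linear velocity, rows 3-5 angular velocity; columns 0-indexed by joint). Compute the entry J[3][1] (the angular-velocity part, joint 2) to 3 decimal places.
axis z_1 = (0.8660,-0.5000,0.0000); lever o_n−o_1 = (8.7272,-2.8840,-1.2321)
cross product → J_v[:, 1] = (0.6160,1.0670,1.8660)
J_ω[:, 1] = z_1
entry J[3][1] = 0.8660

0.866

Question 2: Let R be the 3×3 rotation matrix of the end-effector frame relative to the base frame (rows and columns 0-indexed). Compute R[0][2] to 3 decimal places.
End-effector z-axis (col 2 of R) = (0.4330,0.7500,0.5000)
R[0][2] = 0.4330

0.433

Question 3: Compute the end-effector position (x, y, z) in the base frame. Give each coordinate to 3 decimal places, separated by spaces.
7.727 -4.616 -1.232

after link 1: o_1 = (-1.0000, -1.7321, 0.0000)
after link 2: o_2 = (2.8971, -2.9821, 0.5000)
after link 3: o_3 = (3.8792, -5.2811, 3.0981)
after link 4: o_4 = (7.7272, -4.6160, -1.2321)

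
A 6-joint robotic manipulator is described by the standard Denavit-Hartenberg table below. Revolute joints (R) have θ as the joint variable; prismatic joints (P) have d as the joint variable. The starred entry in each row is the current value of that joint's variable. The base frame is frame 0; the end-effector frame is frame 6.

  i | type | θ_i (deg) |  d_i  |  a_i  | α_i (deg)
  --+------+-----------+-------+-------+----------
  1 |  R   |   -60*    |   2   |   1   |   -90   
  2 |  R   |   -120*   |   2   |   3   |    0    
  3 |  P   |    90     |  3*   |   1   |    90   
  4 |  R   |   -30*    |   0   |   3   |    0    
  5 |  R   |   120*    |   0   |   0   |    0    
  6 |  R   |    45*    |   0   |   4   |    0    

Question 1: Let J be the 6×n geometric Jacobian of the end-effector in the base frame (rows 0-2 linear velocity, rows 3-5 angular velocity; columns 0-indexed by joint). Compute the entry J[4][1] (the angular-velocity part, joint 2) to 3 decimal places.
0.500

axis z_1 = (0.8660,0.5000,0.0000); lever o_n−o_1 = (5.0638,3.8860,2.9829)
cross product → J_v[:, 1] = (1.4915,-2.5833,0.8335)
J_ω[:, 1] = z_1
entry J[4][1] = 0.5000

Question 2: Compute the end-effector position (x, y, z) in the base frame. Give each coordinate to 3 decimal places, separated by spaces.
after link 1: o_1 = (0.5000, -0.8660, 2.0000)
after link 2: o_2 = (1.4821, 1.4330, 4.5981)
after link 3: o_3 = (4.5131, 2.1830, 5.0981)
after link 4: o_4 = (4.3391, -0.5155, 6.3971)
after link 5: o_5 = (4.3391, -0.5155, 6.3971)
after link 6: o_6 = (5.5638, 3.0200, 4.9829)

5.564 3.020 4.983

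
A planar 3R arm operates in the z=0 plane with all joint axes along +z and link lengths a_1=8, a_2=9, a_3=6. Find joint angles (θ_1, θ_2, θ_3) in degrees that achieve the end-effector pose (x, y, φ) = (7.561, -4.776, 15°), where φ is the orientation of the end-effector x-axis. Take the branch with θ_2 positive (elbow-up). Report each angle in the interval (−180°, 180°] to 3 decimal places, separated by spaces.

wrist centre = target − a_3·(cos φ, sin φ) = (1.7654, -6.3289)
cos θ_2 = (43.1720−8²−9²)/(2·8·9) = -0.7071; θ_2 = 135.0026° (elbow-up)
β = atan2(-6.3289,1.7654) = -74.4136°; ψ = atan2(6.3637,1.6357) = 75.5845°
θ_1 = β − ψ = -149.9981°
θ_3 = φ − θ_1 − θ_2 = 29.9955° (wrapped to (-180°,180°])

-149.998 135.003 29.995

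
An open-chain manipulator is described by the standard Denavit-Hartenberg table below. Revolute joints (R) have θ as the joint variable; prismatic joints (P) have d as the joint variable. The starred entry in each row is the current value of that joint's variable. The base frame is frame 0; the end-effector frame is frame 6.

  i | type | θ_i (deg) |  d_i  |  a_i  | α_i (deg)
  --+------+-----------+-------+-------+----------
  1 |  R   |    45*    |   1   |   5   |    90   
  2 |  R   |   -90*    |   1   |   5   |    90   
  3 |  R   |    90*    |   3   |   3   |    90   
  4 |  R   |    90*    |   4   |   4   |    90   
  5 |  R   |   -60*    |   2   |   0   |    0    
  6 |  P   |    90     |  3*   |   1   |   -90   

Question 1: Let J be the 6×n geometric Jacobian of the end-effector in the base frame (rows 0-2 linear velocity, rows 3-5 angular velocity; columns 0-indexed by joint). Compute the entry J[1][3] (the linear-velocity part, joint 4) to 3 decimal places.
-0.095

axis z_3 = (0.0000,0.0000,-1.0000); lever o_n−o_3 = (0.0947,-6.9763,-4.5000)
cross product → J_v[:, 3] = (-6.9763,-0.0947,-0.0000)
J_ω[:, 3] = z_3
entry J[1][3] = -0.0947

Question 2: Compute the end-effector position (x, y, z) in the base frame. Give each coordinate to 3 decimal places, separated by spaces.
after link 1: o_1 = (3.5355, 3.5355, 1.0000)
after link 2: o_2 = (4.2426, 2.8284, -4.0000)
after link 3: o_3 = (4.2426, -1.4142, -4.0000)
after link 4: o_4 = (1.4142, -4.2426, -8.0000)
after link 5: o_5 = (2.8284, -5.6569, -8.0000)
after link 6: o_6 = (4.3374, -8.3905, -8.5000)

4.337 -8.391 -8.500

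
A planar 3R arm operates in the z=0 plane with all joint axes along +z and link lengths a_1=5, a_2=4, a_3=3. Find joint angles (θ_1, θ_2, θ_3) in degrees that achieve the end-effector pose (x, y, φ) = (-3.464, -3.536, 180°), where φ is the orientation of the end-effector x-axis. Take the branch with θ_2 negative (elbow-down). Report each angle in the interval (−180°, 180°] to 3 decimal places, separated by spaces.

wrist centre = target − a_3·(cos φ, sin φ) = (-0.4640, -3.5360)
cos θ_2 = (12.7186−5²−4²)/(2·5·4) = -0.7070; θ_2 = -134.9942° (elbow-down)
β = atan2(-3.5360,-0.4640) = -97.4757°; ψ = atan2(-2.8287,2.1719) = -52.4833°
θ_1 = β − ψ = -44.9924°
θ_3 = φ − θ_1 − θ_2 = -0.0134° (wrapped to (-180°,180°])

-44.992 -134.994 -0.013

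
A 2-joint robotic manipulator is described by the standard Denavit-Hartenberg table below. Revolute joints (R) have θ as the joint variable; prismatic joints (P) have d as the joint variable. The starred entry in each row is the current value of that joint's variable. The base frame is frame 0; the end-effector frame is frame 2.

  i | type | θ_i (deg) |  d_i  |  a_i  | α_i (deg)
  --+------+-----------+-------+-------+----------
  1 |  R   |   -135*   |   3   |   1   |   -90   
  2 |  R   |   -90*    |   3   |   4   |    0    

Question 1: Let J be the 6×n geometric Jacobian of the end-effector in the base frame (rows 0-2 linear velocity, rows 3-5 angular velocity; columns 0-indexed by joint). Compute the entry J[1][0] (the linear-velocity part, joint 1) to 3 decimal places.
axis z_0 = ẑ; lever o_n−o_0 = (1.4142,-2.8284,7.0000)
cross product → J_v[:, 0] = (2.8284,1.4142,-0.0000)
J_ω[:, 0] = z_0
entry J[1][0] = 1.4142

1.414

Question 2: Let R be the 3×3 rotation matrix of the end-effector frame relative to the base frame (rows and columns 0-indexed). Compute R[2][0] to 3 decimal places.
End-effector x-axis (col 0 of R) = (-0.0000,-0.0000,1.0000)
R[2][0] = 1.0000

1.000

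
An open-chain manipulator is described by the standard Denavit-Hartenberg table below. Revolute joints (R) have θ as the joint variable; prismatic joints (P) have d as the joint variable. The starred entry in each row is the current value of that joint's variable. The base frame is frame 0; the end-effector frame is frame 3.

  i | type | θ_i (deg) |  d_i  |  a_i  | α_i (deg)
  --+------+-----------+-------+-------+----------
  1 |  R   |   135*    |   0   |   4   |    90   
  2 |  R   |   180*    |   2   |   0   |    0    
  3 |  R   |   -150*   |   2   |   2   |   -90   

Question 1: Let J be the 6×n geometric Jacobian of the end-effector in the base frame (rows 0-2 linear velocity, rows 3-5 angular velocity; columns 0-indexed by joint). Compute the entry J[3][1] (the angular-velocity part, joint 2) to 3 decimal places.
0.707

axis z_1 = (0.7071,0.7071,0.0000); lever o_n−o_1 = (1.6037,4.0532,1.0000)
cross product → J_v[:, 1] = (0.7071,-0.7071,1.7321)
J_ω[:, 1] = z_1
entry J[3][1] = 0.7071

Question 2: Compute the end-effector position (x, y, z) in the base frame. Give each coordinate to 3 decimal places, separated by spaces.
-1.225 6.882 1.000

after link 1: o_1 = (-2.8284, 2.8284, 0.0000)
after link 2: o_2 = (-1.4142, 4.2426, 0.0000)
after link 3: o_3 = (-1.2247, 6.8816, 1.0000)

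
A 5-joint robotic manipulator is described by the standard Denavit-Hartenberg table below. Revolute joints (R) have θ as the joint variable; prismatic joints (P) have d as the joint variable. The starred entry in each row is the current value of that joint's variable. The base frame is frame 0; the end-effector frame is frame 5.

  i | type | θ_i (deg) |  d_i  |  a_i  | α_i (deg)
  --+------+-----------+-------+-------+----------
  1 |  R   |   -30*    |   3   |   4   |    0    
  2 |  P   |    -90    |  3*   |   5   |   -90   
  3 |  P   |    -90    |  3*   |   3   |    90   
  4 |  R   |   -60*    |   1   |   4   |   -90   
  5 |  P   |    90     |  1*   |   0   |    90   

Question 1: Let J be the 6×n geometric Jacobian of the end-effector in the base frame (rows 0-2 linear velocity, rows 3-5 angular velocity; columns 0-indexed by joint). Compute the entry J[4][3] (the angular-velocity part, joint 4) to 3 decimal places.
axis z_3 = (0.5000,0.8660,0.0000); lever o_n−o_3 = (-2.0670,2.3481,2.8660)
cross product → J_v[:, 3] = (2.4821,-1.4330,2.9641)
J_ω[:, 3] = z_3
entry J[4][3] = 0.8660

0.866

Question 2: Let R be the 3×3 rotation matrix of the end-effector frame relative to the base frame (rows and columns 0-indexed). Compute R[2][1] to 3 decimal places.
0.866

End-effector y-axis (col 1 of R) = (0.4330,-0.2500,0.8660)
R[2][1] = 0.8660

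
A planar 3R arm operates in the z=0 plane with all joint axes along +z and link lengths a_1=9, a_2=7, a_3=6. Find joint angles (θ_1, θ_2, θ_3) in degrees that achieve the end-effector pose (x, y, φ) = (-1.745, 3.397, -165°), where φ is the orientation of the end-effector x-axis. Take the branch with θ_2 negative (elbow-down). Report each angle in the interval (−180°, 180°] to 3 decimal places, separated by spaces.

101.413 -134.997 -131.416

wrist centre = target − a_3·(cos φ, sin φ) = (4.0506, 4.9499)
cos θ_2 = (40.9086−9²−7²)/(2·9·7) = -0.7071; θ_2 = -134.9974° (elbow-down)
β = atan2(4.9499,4.0506) = 50.7063°; ψ = atan2(-4.9500,4.0505) = -50.7071°
θ_1 = β − ψ = 101.4134°
θ_3 = φ − θ_1 − θ_2 = -131.4160° (wrapped to (-180°,180°])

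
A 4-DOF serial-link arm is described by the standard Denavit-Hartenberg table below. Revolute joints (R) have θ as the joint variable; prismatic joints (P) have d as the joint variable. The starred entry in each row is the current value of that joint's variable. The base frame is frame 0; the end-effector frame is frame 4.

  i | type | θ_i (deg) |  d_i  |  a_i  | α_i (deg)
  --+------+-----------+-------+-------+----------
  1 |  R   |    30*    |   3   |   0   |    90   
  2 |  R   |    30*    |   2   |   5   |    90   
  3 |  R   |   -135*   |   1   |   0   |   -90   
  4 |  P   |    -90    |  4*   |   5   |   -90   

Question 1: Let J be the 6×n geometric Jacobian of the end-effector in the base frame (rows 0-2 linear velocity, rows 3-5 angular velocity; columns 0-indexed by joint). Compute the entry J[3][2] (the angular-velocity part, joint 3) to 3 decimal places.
0.433

axis z_2 = (0.4330,0.2500,-0.8660); lever o_n−o_2 = (3.3052,5.1742,-3.7819)
cross product → J_v[:, 2] = (3.5355,-1.2247,1.4142)
J_ω[:, 2] = z_2
entry J[3][2] = 0.4330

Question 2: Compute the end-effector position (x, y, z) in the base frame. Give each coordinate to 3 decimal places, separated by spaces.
8.055 5.607 1.718

after link 1: o_1 = (0.0000, 0.0000, 3.0000)
after link 2: o_2 = (4.7500, 0.4330, 5.5000)
after link 3: o_3 = (5.1830, 0.6830, 4.6340)
after link 4: o_4 = (8.0552, 5.6072, 1.7181)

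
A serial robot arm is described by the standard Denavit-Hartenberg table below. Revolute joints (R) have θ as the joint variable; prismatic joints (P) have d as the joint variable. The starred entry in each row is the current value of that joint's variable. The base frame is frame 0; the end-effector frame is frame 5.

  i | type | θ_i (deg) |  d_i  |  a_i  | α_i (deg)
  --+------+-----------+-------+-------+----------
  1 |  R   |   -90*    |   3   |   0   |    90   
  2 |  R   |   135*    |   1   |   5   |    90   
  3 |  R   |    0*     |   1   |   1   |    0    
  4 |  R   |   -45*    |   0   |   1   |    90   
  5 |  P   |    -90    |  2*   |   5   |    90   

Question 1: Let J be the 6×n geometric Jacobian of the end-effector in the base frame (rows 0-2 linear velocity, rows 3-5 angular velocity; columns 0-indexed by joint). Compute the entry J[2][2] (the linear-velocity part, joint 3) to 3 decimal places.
1.500

axis z_2 = (0.0000,-0.7071,0.7071); lever o_n−o_2 = (2.1213,3.0355,-2.6213)
cross product → J_v[:, 2] = (-0.2929,1.5000,1.5000)
J_ω[:, 2] = z_2
entry J[2][2] = 1.5000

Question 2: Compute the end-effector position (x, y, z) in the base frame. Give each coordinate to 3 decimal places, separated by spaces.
1.121 6.571 3.914

after link 1: o_1 = (0.0000, 0.0000, 3.0000)
after link 2: o_2 = (-1.0000, 3.5355, 6.5355)
after link 3: o_3 = (-1.0000, 3.5355, 7.9497)
after link 4: o_4 = (-0.2929, 4.0355, 8.4497)
after link 5: o_5 = (1.1213, 6.5711, 3.9142)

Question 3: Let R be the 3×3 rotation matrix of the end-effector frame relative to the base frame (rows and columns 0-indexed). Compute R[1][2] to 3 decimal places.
End-effector z-axis (col 2 of R) = (-0.7071,-0.5000,-0.5000)
R[1][2] = -0.5000

-0.500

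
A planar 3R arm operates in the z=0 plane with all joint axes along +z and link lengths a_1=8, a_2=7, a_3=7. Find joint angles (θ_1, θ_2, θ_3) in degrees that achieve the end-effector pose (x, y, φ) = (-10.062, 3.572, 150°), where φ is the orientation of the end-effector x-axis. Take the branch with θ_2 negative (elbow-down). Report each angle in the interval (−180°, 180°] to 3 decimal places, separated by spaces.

wrist centre = target − a_3·(cos φ, sin φ) = (-3.9998, 0.0720)
cos θ_2 = (16.0038−8²−7²)/(2·8·7) = -0.8660; θ_2 = -150.0014° (elbow-down)
β = atan2(0.0720,-3.9998) = 178.9687°; ψ = atan2(-3.4998,1.9377) = -61.0283°
θ_1 = β − ψ = 239.9971°
θ_3 = φ − θ_1 − θ_2 = 60.0043° (wrapped to (-180°,180°])

-120.003 -150.001 60.004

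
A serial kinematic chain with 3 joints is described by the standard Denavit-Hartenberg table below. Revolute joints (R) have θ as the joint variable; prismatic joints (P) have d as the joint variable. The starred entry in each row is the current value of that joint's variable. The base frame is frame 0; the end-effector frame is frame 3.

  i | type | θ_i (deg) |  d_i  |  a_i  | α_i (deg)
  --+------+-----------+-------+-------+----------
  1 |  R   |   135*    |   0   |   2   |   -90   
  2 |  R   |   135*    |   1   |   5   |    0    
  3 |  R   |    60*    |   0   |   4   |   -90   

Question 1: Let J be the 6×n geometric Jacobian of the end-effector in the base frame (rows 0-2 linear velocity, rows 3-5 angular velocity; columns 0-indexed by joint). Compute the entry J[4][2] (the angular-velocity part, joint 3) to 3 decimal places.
-0.707

axis z_2 = (-0.7071,-0.7071,0.0000); lever o_n−o_2 = (2.7321,-2.7321,1.0353)
cross product → J_v[:, 2] = (-0.7321,0.7321,3.8637)
J_ω[:, 2] = z_2
entry J[4][2] = -0.7071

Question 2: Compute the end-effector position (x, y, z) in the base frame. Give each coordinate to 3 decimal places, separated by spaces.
after link 1: o_1 = (-1.4142, 1.4142, 0.0000)
after link 2: o_2 = (0.3787, -1.7929, -3.5355)
after link 3: o_3 = (3.1107, -4.5249, -2.5003)

3.111 -4.525 -2.500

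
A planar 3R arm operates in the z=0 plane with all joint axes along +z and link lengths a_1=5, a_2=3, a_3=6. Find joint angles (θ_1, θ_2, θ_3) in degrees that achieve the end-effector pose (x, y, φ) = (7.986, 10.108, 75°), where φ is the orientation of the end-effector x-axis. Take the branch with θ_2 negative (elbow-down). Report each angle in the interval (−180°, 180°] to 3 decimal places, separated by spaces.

wrist centre = target − a_3·(cos φ, sin φ) = (6.4331, 4.3124)
cos θ_2 = (59.9818−5²−3²)/(2·5·3) = 0.8661; θ_2 = -29.9961° (elbow-down)
β = atan2(4.3124,6.4331) = 33.8361°; ψ = atan2(-1.4998,7.5982) = -11.1662°
θ_1 = β − ψ = 45.0023°
θ_3 = φ − θ_1 − θ_2 = 59.9938° (wrapped to (-180°,180°])

45.002 -29.996 59.994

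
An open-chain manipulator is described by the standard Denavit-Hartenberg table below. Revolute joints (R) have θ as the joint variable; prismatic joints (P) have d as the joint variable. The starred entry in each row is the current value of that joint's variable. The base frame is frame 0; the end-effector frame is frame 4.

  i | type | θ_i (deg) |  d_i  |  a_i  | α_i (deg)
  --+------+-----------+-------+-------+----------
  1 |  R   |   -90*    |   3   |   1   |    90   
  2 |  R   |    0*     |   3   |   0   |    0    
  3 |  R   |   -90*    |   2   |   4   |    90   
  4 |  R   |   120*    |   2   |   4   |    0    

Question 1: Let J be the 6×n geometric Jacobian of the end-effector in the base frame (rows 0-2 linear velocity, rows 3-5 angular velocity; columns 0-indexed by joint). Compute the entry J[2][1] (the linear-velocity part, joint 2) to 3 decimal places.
axis z_1 = (-1.0000,-0.0000,0.0000); lever o_n−o_1 = (-8.4641,2.0000,-2.0000)
cross product → J_v[:, 1] = (0.0000,-2.0000,-2.0000)
J_ω[:, 1] = z_1
entry J[2][1] = -2.0000

-2.000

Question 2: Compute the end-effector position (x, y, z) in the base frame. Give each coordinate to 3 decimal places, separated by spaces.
-8.464 1.000 1.000

after link 1: o_1 = (0.0000, -1.0000, 3.0000)
after link 2: o_2 = (-3.0000, -1.0000, 3.0000)
after link 3: o_3 = (-5.0000, -1.0000, -1.0000)
after link 4: o_4 = (-8.4641, 1.0000, 1.0000)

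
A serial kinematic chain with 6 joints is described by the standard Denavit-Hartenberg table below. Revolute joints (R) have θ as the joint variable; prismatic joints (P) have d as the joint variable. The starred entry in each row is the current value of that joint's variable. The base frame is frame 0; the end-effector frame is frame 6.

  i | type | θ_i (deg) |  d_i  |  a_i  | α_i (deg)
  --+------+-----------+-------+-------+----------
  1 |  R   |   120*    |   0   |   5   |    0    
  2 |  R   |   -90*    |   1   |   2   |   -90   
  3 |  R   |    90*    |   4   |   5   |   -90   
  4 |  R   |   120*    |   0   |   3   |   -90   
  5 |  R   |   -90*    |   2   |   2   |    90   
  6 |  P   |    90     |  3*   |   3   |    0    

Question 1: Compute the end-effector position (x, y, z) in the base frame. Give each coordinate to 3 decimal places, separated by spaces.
-5.750 9.959 0.330

after link 1: o_1 = (-2.5000, 4.3301, 0.0000)
after link 2: o_2 = (-0.7679, 5.3301, 1.0000)
after link 3: o_3 = (-2.7679, 8.7942, -4.0000)
after link 4: o_4 = (-1.4689, 6.5442, -2.5000)
after link 5: o_5 = (-3.7010, 6.4103, -0.7679)
after link 6: o_6 = (-5.7500, 9.9593, 0.3301)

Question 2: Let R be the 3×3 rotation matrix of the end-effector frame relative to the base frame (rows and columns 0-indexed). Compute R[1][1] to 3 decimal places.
0.500

End-effector y-axis (col 1 of R) = (0.8660,0.5000,0.0000)
R[1][1] = 0.5000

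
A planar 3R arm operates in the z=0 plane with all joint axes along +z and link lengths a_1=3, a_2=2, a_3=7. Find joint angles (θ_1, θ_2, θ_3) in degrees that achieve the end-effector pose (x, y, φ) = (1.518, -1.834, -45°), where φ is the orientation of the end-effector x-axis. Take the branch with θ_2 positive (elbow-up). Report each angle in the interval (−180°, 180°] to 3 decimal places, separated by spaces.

119.998 45.003 149.999

wrist centre = target − a_3·(cos φ, sin φ) = (-3.4317, 3.1157)
cos θ_2 = (21.4848−3²−2²)/(2·3·2) = 0.7071; θ_2 = 45.0034° (elbow-up)
β = atan2(3.1157,-3.4317) = 137.7631°; ψ = atan2(1.4143,4.4141) = 17.7656°
θ_1 = β − ψ = 119.9975°
θ_3 = φ − θ_1 − θ_2 = 149.9991° (wrapped to (-180°,180°])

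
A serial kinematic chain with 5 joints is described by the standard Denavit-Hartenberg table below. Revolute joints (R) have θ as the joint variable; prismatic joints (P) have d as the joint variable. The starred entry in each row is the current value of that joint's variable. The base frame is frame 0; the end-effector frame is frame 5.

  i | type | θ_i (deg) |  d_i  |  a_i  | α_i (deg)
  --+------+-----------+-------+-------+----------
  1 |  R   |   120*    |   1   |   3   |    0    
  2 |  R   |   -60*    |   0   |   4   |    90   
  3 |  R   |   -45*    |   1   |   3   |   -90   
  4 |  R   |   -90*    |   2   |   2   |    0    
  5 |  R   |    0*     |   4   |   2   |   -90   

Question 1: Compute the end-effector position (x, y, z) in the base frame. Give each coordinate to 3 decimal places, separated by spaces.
after link 1: o_1 = (-1.5000, 2.5981, 1.0000)
after link 2: o_2 = (0.5000, 6.0622, 1.0000)
after link 3: o_3 = (2.4267, 7.3993, -1.1213)
after link 4: o_4 = (4.8658, 7.6240, 0.2929)
after link 5: o_5 = (8.0121, 9.0735, 3.1213)

8.012 9.074 3.121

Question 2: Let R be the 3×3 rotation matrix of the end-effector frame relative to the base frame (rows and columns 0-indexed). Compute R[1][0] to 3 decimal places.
-0.500

End-effector x-axis (col 0 of R) = (0.8660,-0.5000,-0.0000)
R[1][0] = -0.5000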